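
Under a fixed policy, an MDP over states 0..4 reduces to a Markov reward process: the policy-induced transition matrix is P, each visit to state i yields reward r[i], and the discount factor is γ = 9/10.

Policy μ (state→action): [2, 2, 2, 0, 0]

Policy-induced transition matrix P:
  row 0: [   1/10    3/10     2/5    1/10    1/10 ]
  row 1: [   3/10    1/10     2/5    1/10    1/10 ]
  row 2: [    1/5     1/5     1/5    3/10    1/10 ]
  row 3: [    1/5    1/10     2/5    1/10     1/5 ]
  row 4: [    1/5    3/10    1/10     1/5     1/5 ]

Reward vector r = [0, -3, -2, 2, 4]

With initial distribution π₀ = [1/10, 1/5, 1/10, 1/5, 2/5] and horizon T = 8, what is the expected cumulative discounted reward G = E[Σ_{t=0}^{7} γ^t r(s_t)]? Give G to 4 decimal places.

t=0: π = [0.1000, 0.2000, 0.1000, 0.2000, 0.4000], E[r] = 1.2000, γ^t·E[r] = 1.200000, running G = 1.200000
t=1: π = [0.2100, 0.2100, 0.2600, 0.1600, 0.1600], E[r] = -0.1900, γ^t·E[r] = -0.171000, running G = 1.029000
t=2: π = [0.2000, 0.2000, 0.3000, 0.1680, 0.1320], E[r] = -0.3360, γ^t·E[r] = -0.272160, running G = 0.756840
t=3: π = [0.2000, 0.1964, 0.3004, 0.1732, 0.1300], E[r] = -0.3236, γ^t·E[r] = -0.235904, running G = 0.520936
t=4: π = [0.1996, 0.1960, 0.3009, 0.1731, 0.1303], E[r] = -0.3225, γ^t·E[r] = -0.211605, running G = 0.309330
t=5: π = [0.1996, 0.1961, 0.3007, 0.1732, 0.1303], E[r] = -0.3219, γ^t·E[r] = -0.190079, running G = 0.119251
t=6: π = [0.1996, 0.1961, 0.3008, 0.1732, 0.1304], E[r] = -0.3219, γ^t·E[r] = -0.171089, running G = -0.051837
t=7: π = [0.1996, 0.1961, 0.3007, 0.1732, 0.1304], E[r] = -0.3219, γ^t·E[r] = -0.153976, running G = -0.205813

G = -0.2058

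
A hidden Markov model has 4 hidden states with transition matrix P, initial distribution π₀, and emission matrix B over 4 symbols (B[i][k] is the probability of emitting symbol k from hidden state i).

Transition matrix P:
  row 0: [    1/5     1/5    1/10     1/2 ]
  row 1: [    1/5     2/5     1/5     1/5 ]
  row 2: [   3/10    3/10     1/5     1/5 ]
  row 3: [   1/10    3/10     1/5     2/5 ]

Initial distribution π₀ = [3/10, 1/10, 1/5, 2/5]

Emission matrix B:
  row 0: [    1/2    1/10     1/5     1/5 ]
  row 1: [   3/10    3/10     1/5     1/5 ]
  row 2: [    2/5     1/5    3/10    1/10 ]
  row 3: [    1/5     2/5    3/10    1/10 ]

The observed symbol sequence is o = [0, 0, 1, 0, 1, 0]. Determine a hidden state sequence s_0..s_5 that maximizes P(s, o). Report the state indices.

path = [0, 0, 3, 1, 1, 1]

t=0: δ = [1.500e-01, 3.000e-02, 8.000e-02, 8.000e-02]  (obs o_0=0)
t=1: δ = [1.500e-02, 9.000e-03, 6.400e-03, 1.500e-02]  ψ = [0, 0, 2, 0]  (obs o_1=0)
t=2: δ = [3.000e-04, 1.350e-03, 6.000e-04, 3.000e-03]  ψ = [0, 3, 3, 0]  (obs o_2=1)
t=3: δ = [1.500e-04, 2.700e-04, 2.400e-04, 2.400e-04]  ψ = [3, 3, 3, 3]  (obs o_3=0)
t=4: δ = [7.200e-06, 3.240e-05, 1.080e-05, 3.840e-05]  ψ = [2, 1, 1, 3]  (obs o_4=1)
t=5: δ = [3.240e-06, 3.888e-06, 3.072e-06, 3.072e-06]  ψ = [1, 1, 3, 3]  (obs o_5=0)
backtrack: best end state = 1; path = [0, 0, 3, 1, 1, 1]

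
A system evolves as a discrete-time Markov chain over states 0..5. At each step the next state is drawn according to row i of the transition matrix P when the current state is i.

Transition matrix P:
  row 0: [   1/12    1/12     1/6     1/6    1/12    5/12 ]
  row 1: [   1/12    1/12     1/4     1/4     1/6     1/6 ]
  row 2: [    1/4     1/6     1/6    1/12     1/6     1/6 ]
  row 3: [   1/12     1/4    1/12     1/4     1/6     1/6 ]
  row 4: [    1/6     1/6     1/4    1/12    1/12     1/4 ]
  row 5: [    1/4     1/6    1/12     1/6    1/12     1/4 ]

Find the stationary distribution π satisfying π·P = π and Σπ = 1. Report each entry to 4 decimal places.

π = [0.1590, 0.1547, 0.1559, 0.1705, 0.1234, 0.2364]

Balance equations π_j = Σ_i π_i·P[i][j]:
  π_0 = 1/12·π_0 + 1/12·π_1 + 1/4·π_2 + 1/12·π_3 + 1/6·π_4 + 1/4·π_5
  π_1 = 1/12·π_0 + 1/12·π_1 + 1/6·π_2 + 1/4·π_3 + 1/6·π_4 + 1/6·π_5
  π_2 = 1/6·π_0 + 1/4·π_1 + 1/6·π_2 + 1/12·π_3 + 1/4·π_4 + 1/12·π_5
  π_3 = 1/6·π_0 + 1/4·π_1 + 1/12·π_2 + 1/4·π_3 + 1/12·π_4 + 1/6·π_5
  π_4 = 1/12·π_0 + 1/6·π_1 + 1/6·π_2 + 1/6·π_3 + 1/12·π_4 + 1/12·π_5
  normalize: π_0 + π_1 + π_2 + π_3 + π_4 + π_5 = 1
Solving the linear system gives exactly π = [5126/32237, 4988/32237, 5027/32237, 5496/32237, 3979/32237, 7621/32237].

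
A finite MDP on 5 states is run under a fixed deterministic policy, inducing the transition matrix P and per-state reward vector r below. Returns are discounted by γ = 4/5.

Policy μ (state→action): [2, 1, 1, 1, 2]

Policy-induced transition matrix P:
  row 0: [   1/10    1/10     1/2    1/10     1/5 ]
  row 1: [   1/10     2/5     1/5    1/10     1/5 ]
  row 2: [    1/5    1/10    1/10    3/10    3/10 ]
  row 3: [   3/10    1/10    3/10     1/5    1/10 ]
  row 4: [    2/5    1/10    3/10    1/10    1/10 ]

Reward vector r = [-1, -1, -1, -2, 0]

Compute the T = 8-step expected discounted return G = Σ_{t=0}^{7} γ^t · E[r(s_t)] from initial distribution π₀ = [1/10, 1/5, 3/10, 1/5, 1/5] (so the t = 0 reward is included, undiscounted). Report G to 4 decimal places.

G = -4.1065

t=0: π = [0.1000, 0.2000, 0.3000, 0.2000, 0.2000], E[r] = -1.0000, γ^t·E[r] = -1.000000, running G = -1.000000
t=1: π = [0.2300, 0.1600, 0.2400, 0.1800, 0.1900], E[r] = -0.9900, γ^t·E[r] = -0.792000, running G = -1.792000
t=2: π = [0.2170, 0.1480, 0.2820, 0.1660, 0.1870], E[r] = -0.9790, γ^t·E[r] = -0.626560, running G = -2.418560
t=3: π = [0.2175, 0.1444, 0.2722, 0.1730, 0.1929], E[r] = -0.9801, γ^t·E[r] = -0.501811, running G = -2.920371
t=4: π = [0.2197, 0.1433, 0.2746, 0.1717, 0.1906], E[r] = -0.9811, γ^t·E[r] = -0.401863, running G = -3.322234
t=5: π = [0.2190, 0.1430, 0.2747, 0.1721, 0.1912], E[r] = -0.9809, γ^t·E[r] = -0.321412, running G = -3.643646
t=6: π = [0.2193, 0.1429, 0.2746, 0.1721, 0.1911], E[r] = -0.9810, γ^t·E[r] = -0.257166, running G = -3.900812
t=7: π = [0.2192, 0.1429, 0.2746, 0.1721, 0.1911], E[r] = -0.9810, γ^t·E[r] = -0.205730, running G = -4.106543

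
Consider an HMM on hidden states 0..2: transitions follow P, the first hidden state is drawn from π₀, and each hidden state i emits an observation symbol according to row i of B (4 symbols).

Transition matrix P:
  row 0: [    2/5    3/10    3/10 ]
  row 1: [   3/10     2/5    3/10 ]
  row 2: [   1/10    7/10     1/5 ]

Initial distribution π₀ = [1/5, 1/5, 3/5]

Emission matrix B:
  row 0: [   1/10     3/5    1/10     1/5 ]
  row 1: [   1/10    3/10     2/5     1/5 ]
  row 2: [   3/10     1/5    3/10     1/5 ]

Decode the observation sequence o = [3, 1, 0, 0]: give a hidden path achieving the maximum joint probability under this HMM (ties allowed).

path = [2, 1, 2, 1]

t=0: δ = [4.000e-02, 4.000e-02, 1.200e-01]  (obs o_0=3)
t=1: δ = [9.600e-03, 2.520e-02, 4.800e-03]  ψ = [0, 2, 2]  (obs o_1=1)
t=2: δ = [7.560e-04, 1.008e-03, 2.268e-03]  ψ = [1, 1, 1]  (obs o_2=0)
t=3: δ = [3.024e-05, 1.588e-04, 1.361e-04]  ψ = [0, 2, 2]  (obs o_3=0)
backtrack: best end state = 1; path = [2, 1, 2, 1]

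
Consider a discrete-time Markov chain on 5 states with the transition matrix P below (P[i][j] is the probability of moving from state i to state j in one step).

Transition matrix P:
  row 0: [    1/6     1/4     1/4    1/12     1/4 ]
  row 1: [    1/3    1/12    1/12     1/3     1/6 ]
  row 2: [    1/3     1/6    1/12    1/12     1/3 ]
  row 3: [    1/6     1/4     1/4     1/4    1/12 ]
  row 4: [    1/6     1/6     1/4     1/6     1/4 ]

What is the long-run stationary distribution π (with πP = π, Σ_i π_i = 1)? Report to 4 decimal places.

Balance equations π_j = Σ_i π_i·P[i][j]:
  π_0 = 1/6·π_0 + 1/3·π_1 + 1/3·π_2 + 1/6·π_3 + 1/6·π_4
  π_1 = 1/4·π_0 + 1/12·π_1 + 1/6·π_2 + 1/4·π_3 + 1/6·π_4
  π_2 = 1/4·π_0 + 1/12·π_1 + 1/12·π_2 + 1/4·π_3 + 1/4·π_4
  π_3 = 1/12·π_0 + 1/3·π_1 + 1/12·π_2 + 1/4·π_3 + 1/6·π_4
  normalize: π_0 + π_1 + π_2 + π_3 + π_4 = 1
Solving the linear system gives exactly π = [335/1464, 271/1464, 275/1464, 65/366, 323/1464].

π = [0.2288, 0.1851, 0.1878, 0.1776, 0.2206]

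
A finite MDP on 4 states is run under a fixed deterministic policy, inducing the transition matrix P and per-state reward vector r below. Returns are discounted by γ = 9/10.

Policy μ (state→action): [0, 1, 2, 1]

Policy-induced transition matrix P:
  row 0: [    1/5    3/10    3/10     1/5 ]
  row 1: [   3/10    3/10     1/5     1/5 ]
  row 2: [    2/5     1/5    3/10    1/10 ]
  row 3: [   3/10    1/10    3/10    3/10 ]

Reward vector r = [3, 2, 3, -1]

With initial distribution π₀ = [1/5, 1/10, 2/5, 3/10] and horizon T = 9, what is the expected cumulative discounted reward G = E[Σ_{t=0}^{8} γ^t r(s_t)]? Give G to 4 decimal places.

G = 11.9948

t=0: π = [0.2000, 0.1000, 0.4000, 0.3000], E[r] = 1.7000, γ^t·E[r] = 1.700000, running G = 1.700000
t=1: π = [0.3200, 0.2000, 0.2900, 0.1900], E[r] = 2.0400, γ^t·E[r] = 1.836000, running G = 3.536000
t=2: π = [0.2970, 0.2330, 0.2800, 0.1900], E[r] = 2.0070, γ^t·E[r] = 1.625670, running G = 5.161670
t=3: π = [0.2983, 0.2340, 0.2767, 0.1910], E[r] = 2.0020, γ^t·E[r] = 1.459458, running G = 6.621128
t=4: π = [0.2978, 0.2341, 0.2766, 0.1914], E[r] = 2.0002, γ^t·E[r] = 1.312298, running G = 7.933426
t=5: π = [0.2979, 0.2341, 0.2766, 0.1915], E[r] = 2.0000, γ^t·E[r] = 1.180988, running G = 9.114415
t=6: π = [0.2979, 0.2340, 0.2766, 0.1915], E[r] = 2.0000, γ^t·E[r] = 1.062880, running G = 10.177295
t=7: π = [0.2979, 0.2340, 0.2766, 0.1915], E[r] = 2.0000, γ^t·E[r] = 0.956594, running G = 11.133889
t=8: π = [0.2979, 0.2340, 0.2766, 0.1915], E[r] = 2.0000, γ^t·E[r] = 0.860934, running G = 11.994823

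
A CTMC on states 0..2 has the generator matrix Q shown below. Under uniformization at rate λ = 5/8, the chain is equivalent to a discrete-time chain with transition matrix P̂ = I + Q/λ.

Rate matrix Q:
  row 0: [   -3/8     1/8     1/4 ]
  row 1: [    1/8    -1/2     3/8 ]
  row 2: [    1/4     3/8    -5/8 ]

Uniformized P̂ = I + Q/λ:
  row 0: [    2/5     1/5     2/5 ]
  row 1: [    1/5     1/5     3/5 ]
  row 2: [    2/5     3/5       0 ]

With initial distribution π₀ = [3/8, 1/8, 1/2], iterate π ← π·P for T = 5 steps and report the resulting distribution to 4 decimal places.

t=0: π = [0.3750, 0.1250, 0.5000]
t=1: π = [0.3750, 0.4000, 0.2250]
t=2: π = [0.3200, 0.2900, 0.3900]
t=3: π = [0.3420, 0.3560, 0.3020]
t=4: π = [0.3288, 0.3208, 0.3504]
t=5: π = [0.3358, 0.3402, 0.3240]

π = [0.3358, 0.3402, 0.3240]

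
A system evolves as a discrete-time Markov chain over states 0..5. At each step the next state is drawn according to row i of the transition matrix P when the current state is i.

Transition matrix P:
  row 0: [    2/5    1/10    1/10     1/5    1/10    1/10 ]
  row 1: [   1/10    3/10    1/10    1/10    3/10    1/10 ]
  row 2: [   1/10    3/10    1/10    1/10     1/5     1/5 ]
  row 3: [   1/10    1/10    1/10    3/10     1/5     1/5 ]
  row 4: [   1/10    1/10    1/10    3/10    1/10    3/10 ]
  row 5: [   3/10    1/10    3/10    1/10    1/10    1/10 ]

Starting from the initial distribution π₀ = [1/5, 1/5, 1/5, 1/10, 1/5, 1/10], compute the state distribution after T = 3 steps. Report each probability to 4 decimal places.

t=0: π = [0.2000, 0.2000, 0.2000, 0.1000, 0.2000, 0.1000]
t=1: π = [0.1800, 0.1800, 0.1200, 0.1800, 0.1700, 0.1700]
t=2: π = [0.1880, 0.1600, 0.1340, 0.1880, 0.1660, 0.1640]
t=3: π = [0.1892, 0.1588, 0.1328, 0.1896, 0.1642, 0.1654]

π = [0.1892, 0.1588, 0.1328, 0.1896, 0.1642, 0.1654]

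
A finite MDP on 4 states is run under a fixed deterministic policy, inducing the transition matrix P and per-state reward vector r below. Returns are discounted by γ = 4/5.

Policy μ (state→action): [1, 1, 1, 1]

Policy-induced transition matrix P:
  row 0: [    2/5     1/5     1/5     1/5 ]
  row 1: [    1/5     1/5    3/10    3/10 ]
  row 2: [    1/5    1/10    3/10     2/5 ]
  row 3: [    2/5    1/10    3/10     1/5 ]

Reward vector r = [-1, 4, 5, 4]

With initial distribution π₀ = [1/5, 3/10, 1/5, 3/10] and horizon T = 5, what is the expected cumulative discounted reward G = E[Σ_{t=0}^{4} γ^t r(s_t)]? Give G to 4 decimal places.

G = 9.6249

t=0: π = [0.2000, 0.3000, 0.2000, 0.3000], E[r] = 3.2000, γ^t·E[r] = 3.200000, running G = 3.200000
t=1: π = [0.3000, 0.1500, 0.2800, 0.2700], E[r] = 2.7800, γ^t·E[r] = 2.224000, running G = 5.424000
t=2: π = [0.3140, 0.1450, 0.2700, 0.2710], E[r] = 2.7000, γ^t·E[r] = 1.728000, running G = 7.152000
t=3: π = [0.3170, 0.1459, 0.2686, 0.2685], E[r] = 2.6836, γ^t·E[r] = 1.374003, running G = 8.526003
t=4: π = [0.3171, 0.1463, 0.2683, 0.2683], E[r] = 2.6828, γ^t·E[r] = 1.098875, running G = 9.624878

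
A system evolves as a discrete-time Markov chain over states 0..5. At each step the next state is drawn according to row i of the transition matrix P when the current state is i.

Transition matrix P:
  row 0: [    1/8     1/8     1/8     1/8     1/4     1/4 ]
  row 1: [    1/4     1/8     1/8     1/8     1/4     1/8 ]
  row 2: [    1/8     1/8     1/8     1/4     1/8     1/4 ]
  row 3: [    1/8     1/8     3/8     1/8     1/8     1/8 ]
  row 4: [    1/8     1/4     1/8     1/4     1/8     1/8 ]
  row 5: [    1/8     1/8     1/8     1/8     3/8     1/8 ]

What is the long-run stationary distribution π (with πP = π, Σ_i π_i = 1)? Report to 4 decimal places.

π = [0.1438, 0.1503, 0.1678, 0.1713, 0.2028, 0.1640]

Balance equations π_j = Σ_i π_i·P[i][j]:
  π_0 = 1/8·π_0 + 1/4·π_1 + 1/8·π_2 + 1/8·π_3 + 1/8·π_4 + 1/8·π_5
  π_1 = 1/8·π_0 + 1/8·π_1 + 1/8·π_2 + 1/8·π_3 + 1/4·π_4 + 1/8·π_5
  π_2 = 1/8·π_0 + 1/8·π_1 + 1/8·π_2 + 3/8·π_3 + 1/8·π_4 + 1/8·π_5
  π_3 = 1/8·π_0 + 1/8·π_1 + 1/4·π_2 + 1/8·π_3 + 1/4·π_4 + 1/8·π_5
  π_4 = 1/4·π_0 + 1/4·π_1 + 1/8·π_2 + 1/8·π_3 + 1/8·π_4 + 3/8·π_5
  normalize: π_0 + π_1 + π_2 + π_3 + π_4 + π_5 = 1
Solving the linear system gives exactly π = [2985/20759, 3121/20759, 3484/20759, 7113/41518, 4209/20759, 6807/41518].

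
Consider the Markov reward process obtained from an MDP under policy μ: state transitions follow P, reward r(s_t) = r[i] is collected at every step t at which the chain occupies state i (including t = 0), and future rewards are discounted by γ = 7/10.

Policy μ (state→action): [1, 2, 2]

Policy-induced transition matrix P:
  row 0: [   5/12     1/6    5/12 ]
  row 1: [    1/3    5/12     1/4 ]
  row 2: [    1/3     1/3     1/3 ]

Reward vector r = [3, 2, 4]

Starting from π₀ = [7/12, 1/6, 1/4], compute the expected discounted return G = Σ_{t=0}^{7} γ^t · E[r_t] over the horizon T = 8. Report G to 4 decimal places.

t=0: π = [0.5833, 0.1667, 0.2500], E[r] = 3.0833, γ^t·E[r] = 3.083333, running G = 3.083333
t=1: π = [0.3819, 0.2500, 0.3681], E[r] = 3.1181, γ^t·E[r] = 2.182639, running G = 5.265972
t=2: π = [0.3652, 0.2905, 0.3443], E[r] = 3.0538, γ^t·E[r] = 1.496372, running G = 6.762344
t=3: π = [0.3638, 0.2967, 0.3396], E[r] = 3.0429, γ^t·E[r] = 1.043705, running G = 7.806049
t=4: π = [0.3636, 0.2974, 0.3389], E[r] = 3.0415, γ^t·E[r] = 0.730263, running G = 8.536312
t=5: π = [0.3636, 0.2975, 0.3389], E[r] = 3.0413, γ^t·E[r] = 0.511158, running G = 9.047470
t=6: π = [0.3636, 0.2975, 0.3388], E[r] = 3.0413, γ^t·E[r] = 0.357809, running G = 9.405278
t=7: π = [0.3636, 0.2975, 0.3388], E[r] = 3.0413, γ^t·E[r] = 0.250466, running G = 9.655744

G = 9.6557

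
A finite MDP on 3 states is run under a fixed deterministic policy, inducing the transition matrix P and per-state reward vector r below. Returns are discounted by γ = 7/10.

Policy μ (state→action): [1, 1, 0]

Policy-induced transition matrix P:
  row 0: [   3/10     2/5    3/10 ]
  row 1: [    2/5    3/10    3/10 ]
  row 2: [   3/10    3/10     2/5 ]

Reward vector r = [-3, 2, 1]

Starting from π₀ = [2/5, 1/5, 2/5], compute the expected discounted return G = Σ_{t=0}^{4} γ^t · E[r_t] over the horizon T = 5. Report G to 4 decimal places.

G = -0.3598

t=0: π = [0.4000, 0.2000, 0.4000], E[r] = -0.4000, γ^t·E[r] = -0.400000, running G = -0.400000
t=1: π = [0.3200, 0.3400, 0.3400], E[r] = 0.0600, γ^t·E[r] = 0.042000, running G = -0.358000
t=2: π = [0.3340, 0.3320, 0.3340], E[r] = -0.0040, γ^t·E[r] = -0.001960, running G = -0.359960
t=3: π = [0.3332, 0.3334, 0.3334], E[r] = 0.0006, γ^t·E[r] = 0.000206, running G = -0.359754
t=4: π = [0.3333, 0.3333, 0.3333], E[r] = 0.0000, γ^t·E[r] = -0.000010, running G = -0.359764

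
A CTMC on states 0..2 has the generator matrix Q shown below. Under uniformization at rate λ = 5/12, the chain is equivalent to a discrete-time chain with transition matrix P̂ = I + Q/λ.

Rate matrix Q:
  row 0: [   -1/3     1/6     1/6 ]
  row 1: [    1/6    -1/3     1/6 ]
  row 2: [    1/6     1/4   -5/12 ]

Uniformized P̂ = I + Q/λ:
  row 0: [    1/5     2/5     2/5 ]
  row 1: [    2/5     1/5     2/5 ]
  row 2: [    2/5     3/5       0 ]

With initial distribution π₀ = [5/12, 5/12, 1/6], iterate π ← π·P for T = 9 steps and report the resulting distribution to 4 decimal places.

t=0: π = [0.4167, 0.4167, 0.1667]
t=1: π = [0.3167, 0.3500, 0.3333]
t=2: π = [0.3367, 0.3967, 0.2667]
t=3: π = [0.3327, 0.3740, 0.2933]
t=4: π = [0.3335, 0.3839, 0.2827]
t=5: π = [0.3333, 0.3798, 0.2869]
t=6: π = [0.3333, 0.3814, 0.2852]
t=7: π = [0.3333, 0.3808, 0.2859]
t=8: π = [0.3333, 0.3810, 0.2856]
t=9: π = [0.3333, 0.3809, 0.2857]

π = [0.3333, 0.3809, 0.2857]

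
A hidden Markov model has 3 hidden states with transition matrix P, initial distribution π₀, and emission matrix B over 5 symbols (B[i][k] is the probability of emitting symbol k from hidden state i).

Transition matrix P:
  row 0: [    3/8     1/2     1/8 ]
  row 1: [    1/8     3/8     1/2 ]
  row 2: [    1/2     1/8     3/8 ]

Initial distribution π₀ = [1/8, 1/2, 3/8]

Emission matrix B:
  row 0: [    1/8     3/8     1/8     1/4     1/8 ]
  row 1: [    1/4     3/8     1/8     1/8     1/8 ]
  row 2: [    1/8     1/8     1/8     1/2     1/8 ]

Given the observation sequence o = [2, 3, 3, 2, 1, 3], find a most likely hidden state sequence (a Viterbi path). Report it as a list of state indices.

path = [1, 2, 2, 0, 1, 2]

t=0: δ = [1.562e-02, 6.250e-02, 4.688e-02]  (obs o_0=2)
t=1: δ = [5.859e-03, 2.930e-03, 1.562e-02]  ψ = [2, 1, 1]  (obs o_1=3)
t=2: δ = [1.953e-03, 3.662e-04, 2.930e-03]  ψ = [2, 0, 2]  (obs o_2=3)
t=3: δ = [1.831e-04, 1.221e-04, 1.373e-04]  ψ = [2, 0, 2]  (obs o_3=2)
t=4: δ = [2.575e-05, 3.433e-05, 7.629e-06]  ψ = [0, 0, 1]  (obs o_4=1)
t=5: δ = [2.414e-06, 1.609e-06, 8.583e-06]  ψ = [0, 0, 1]  (obs o_5=3)
backtrack: best end state = 2; path = [1, 2, 2, 0, 1, 2]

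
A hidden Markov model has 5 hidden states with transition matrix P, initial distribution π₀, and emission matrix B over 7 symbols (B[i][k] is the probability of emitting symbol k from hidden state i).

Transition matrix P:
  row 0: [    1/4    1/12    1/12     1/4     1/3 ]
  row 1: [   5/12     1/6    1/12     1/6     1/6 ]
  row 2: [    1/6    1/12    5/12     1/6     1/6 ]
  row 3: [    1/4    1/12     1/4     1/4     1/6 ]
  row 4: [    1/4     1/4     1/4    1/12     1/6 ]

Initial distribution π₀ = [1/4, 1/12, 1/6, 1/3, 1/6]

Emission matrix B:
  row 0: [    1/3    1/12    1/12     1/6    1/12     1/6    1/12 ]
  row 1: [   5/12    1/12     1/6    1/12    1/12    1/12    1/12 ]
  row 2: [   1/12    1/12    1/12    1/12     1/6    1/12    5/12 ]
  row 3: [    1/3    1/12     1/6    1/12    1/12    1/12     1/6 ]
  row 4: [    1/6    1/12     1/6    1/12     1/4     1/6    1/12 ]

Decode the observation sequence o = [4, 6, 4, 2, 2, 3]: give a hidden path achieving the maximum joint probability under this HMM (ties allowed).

path = [2, 2, 2, 4, 1, 0]

t=0: δ = [2.083e-02, 6.944e-03, 2.778e-02, 2.778e-02, 4.167e-02]  (obs o_0=4)
t=1: δ = [8.681e-04, 8.681e-04, 4.823e-03, 1.157e-03, 5.787e-04]  ψ = [4, 4, 2, 3, 0]  (obs o_1=6)
t=2: δ = [6.698e-05, 3.349e-05, 3.349e-04, 6.698e-05, 2.009e-04]  ψ = [2, 2, 2, 2, 2]  (obs o_2=4)
t=3: δ = [4.651e-06, 8.372e-06, 1.163e-05, 9.303e-06, 9.303e-06]  ψ = [2, 4, 2, 2, 2]  (obs o_3=2)
t=4: δ = [2.907e-07, 3.876e-07, 4.038e-07, 3.876e-07, 3.230e-07]  ψ = [1, 4, 2, 3, 2]  (obs o_4=2)
t=5: δ = [2.692e-08, 6.729e-09, 1.402e-08, 8.075e-09, 8.075e-09]  ψ = [1, 4, 2, 3, 0]  (obs o_5=3)
backtrack: best end state = 0; path = [2, 2, 2, 4, 1, 0]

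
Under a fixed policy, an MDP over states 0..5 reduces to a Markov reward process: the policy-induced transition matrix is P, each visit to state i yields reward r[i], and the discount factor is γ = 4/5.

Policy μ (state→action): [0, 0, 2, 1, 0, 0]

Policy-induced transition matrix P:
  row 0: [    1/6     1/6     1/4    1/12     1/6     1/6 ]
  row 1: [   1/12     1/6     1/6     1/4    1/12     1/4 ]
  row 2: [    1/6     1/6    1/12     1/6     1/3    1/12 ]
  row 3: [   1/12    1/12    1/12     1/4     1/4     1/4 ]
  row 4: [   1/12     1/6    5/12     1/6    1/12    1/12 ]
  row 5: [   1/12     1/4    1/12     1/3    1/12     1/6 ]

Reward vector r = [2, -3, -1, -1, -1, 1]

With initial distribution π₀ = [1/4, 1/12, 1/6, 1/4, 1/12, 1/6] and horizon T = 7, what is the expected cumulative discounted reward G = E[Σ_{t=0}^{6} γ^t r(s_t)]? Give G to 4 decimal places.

t=0: π = [0.2500, 0.0833, 0.1667, 0.2500, 0.0833, 0.1667], E[r] = -0.0833, γ^t·E[r] = -0.083333, running G = -0.083333
t=1: π = [0.1181, 0.1597, 0.1597, 0.2014, 0.1875, 0.1736], E[r] = -0.6181, γ^t·E[r] = -0.494444, running G = -0.577778
t=2: π = [0.1065, 0.1644, 0.1788, 0.2159, 0.1667, 0.1678], E[r] = -0.6736, γ^t·E[r] = -0.431111, running G = -1.008889
t=3: π = [0.1071, 0.1627, 0.1703, 0.2174, 0.1729, 0.1696], E[r] = -0.6649, γ^t·E[r] = -0.340420, running G = -1.349309
t=4: π = [0.1065, 0.1627, 0.1724, 0.2177, 0.1711, 0.1697], E[r] = -0.6665, γ^t·E[r] = -0.273002, running G = -1.622311
t=5: π = [0.1066, 0.1627, 0.1717, 0.2178, 0.1716, 0.1697], E[r] = -0.6662, γ^t·E[r] = -0.218286, running G = -1.840597
t=6: π = [0.1065, 0.1627, 0.1718, 0.2178, 0.1714, 0.1698], E[r] = -0.6662, γ^t·E[r] = -0.174649, running G = -2.015246

G = -2.0152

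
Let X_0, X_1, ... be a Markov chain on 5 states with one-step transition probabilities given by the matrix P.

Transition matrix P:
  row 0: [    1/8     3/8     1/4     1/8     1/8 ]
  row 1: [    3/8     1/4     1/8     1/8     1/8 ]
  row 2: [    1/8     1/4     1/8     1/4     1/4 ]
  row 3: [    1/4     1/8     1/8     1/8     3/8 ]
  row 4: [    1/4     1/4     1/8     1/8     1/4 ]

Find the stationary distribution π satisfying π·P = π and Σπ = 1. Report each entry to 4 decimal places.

π = [0.2341, 0.2612, 0.1543, 0.1443, 0.2061]

Balance equations π_j = Σ_i π_i·P[i][j]:
  π_0 = 1/8·π_0 + 3/8·π_1 + 1/8·π_2 + 1/4·π_3 + 1/4·π_4
  π_1 = 3/8·π_0 + 1/4·π_1 + 1/4·π_2 + 1/8·π_3 + 1/4·π_4
  π_2 = 1/4·π_0 + 1/8·π_1 + 1/8·π_2 + 1/8·π_3 + 1/8·π_4
  π_3 = 1/8·π_0 + 1/8·π_1 + 1/4·π_2 + 1/8·π_3 + 1/8·π_4
  normalize: π_0 + π_1 + π_2 + π_3 + π_4 = 1
Solving the linear system gives exactly π = [1079/4609, 1204/4609, 711/4609, 665/4609, 950/4609].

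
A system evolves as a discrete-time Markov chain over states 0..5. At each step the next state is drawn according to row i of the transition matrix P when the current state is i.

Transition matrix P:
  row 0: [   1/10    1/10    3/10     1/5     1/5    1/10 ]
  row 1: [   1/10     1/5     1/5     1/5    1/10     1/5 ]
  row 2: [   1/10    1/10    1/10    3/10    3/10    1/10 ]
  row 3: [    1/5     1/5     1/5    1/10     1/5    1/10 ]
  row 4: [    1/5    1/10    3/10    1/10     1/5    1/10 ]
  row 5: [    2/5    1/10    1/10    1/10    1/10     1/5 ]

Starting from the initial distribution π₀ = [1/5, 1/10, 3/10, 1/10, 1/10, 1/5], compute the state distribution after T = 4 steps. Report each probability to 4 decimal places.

π = [0.1744, 0.1302, 0.2039, 0.1711, 0.1949, 0.1255]

t=0: π = [0.2000, 0.1000, 0.3000, 0.1000, 0.1000, 0.2000]
t=1: π = [0.1800, 0.1200, 0.1800, 0.1900, 0.2000, 0.1300]
t=2: π = [0.1780, 0.1310, 0.2070, 0.1660, 0.1930, 0.1250]
t=3: π = [0.1734, 0.1297, 0.2039, 0.1723, 0.1951, 0.1256]
t=4: π = [0.1744, 0.1302, 0.2039, 0.1711, 0.1949, 0.1255]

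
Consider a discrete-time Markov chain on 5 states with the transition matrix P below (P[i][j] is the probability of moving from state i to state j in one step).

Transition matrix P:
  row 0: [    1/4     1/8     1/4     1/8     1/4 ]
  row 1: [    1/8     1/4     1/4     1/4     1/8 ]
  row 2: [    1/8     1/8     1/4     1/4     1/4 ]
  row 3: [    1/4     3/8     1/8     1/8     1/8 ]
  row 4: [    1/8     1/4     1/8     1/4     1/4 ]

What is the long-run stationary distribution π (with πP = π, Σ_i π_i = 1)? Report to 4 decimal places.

π = [0.1719, 0.2289, 0.2001, 0.2031, 0.1960]

Balance equations π_j = Σ_i π_i·P[i][j]:
  π_0 = 1/4·π_0 + 1/8·π_1 + 1/8·π_2 + 1/4·π_3 + 1/8·π_4
  π_1 = 1/8·π_0 + 1/4·π_1 + 1/8·π_2 + 3/8·π_3 + 1/4·π_4
  π_2 = 1/4·π_0 + 1/4·π_1 + 1/4·π_2 + 1/8·π_3 + 1/8·π_4
  π_3 = 1/8·π_0 + 1/4·π_1 + 1/4·π_2 + 1/8·π_3 + 1/4·π_4
  normalize: π_0 + π_1 + π_2 + π_3 + π_4 = 1
Solving the linear system gives exactly π = [11/64, 835/3648, 365/1824, 13/64, 715/3648].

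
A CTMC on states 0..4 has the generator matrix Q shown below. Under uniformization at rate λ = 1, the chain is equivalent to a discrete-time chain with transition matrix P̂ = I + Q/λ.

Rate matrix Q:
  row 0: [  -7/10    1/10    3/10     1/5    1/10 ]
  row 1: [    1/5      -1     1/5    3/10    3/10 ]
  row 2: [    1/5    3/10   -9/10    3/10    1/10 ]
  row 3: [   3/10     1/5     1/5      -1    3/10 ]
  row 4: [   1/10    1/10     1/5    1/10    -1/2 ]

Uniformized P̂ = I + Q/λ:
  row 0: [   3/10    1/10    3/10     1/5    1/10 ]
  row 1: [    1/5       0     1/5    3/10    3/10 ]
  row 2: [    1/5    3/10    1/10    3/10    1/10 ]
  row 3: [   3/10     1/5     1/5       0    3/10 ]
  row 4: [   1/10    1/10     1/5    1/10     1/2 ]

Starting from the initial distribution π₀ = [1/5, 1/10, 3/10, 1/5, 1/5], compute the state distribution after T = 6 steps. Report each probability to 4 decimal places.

π = [0.2112, 0.1432, 0.2010, 0.1727, 0.2719]

t=0: π = [0.2000, 0.1000, 0.3000, 0.2000, 0.2000]
t=1: π = [0.2200, 0.1700, 0.1900, 0.1800, 0.2400]
t=2: π = [0.2160, 0.1390, 0.2030, 0.1760, 0.2660]
t=3: π = [0.2126, 0.1443, 0.2013, 0.1724, 0.2694]
t=4: π = [0.2116, 0.1431, 0.2011, 0.1731, 0.2711]
t=5: π = [0.2114, 0.1432, 0.2010, 0.1727, 0.2717]
t=6: π = [0.2112, 0.1432, 0.2010, 0.1727, 0.2719]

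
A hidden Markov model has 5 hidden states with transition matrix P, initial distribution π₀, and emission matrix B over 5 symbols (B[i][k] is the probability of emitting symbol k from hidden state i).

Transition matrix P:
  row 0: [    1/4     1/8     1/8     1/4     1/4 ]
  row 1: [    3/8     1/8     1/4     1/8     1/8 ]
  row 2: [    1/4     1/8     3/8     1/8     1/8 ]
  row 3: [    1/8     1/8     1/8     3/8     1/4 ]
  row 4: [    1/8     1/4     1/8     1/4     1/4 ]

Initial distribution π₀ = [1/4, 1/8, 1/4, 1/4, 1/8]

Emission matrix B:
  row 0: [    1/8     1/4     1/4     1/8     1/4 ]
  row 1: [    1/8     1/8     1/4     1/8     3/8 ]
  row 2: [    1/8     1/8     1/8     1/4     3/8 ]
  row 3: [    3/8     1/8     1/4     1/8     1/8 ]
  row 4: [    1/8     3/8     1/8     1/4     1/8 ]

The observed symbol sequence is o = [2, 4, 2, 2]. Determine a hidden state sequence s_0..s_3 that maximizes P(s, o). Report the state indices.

t=0: δ = [6.250e-02, 3.125e-02, 3.125e-02, 6.250e-02, 1.562e-02]  (obs o_0=2)
t=1: δ = [3.906e-03, 2.930e-03, 4.395e-03, 2.930e-03, 1.953e-03]  ψ = [0, 0, 2, 3, 0]  (obs o_1=4)
t=2: δ = [2.747e-04, 1.373e-04, 2.060e-04, 2.747e-04, 1.221e-04]  ψ = [1, 2, 2, 3, 0]  (obs o_2=2)
t=3: δ = [1.717e-05, 8.583e-06, 9.656e-06, 2.575e-05, 8.583e-06]  ψ = [0, 0, 2, 3, 0]  (obs o_3=2)
backtrack: best end state = 3; path = [3, 3, 3, 3]

path = [3, 3, 3, 3]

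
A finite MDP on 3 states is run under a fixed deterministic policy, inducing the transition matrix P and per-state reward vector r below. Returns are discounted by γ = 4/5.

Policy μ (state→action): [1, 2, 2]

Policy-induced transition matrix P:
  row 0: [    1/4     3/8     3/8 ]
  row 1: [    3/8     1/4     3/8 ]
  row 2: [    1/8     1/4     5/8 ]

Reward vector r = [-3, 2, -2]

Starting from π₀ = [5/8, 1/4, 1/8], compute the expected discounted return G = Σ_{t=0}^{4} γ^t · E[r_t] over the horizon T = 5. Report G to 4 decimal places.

G = -4.1172

t=0: π = [0.6250, 0.2500, 0.1250], E[r] = -1.6250, γ^t·E[r] = -1.625000, running G = -1.625000
t=1: π = [0.2656, 0.3281, 0.4063], E[r] = -0.9531, γ^t·E[r] = -0.762500, running G = -2.387500
t=2: π = [0.2402, 0.2832, 0.4766], E[r] = -1.1074, γ^t·E[r] = -0.708750, running G = -3.096250
t=3: π = [0.2258, 0.2800, 0.4941], E[r] = -1.1057, γ^t·E[r] = -0.566125, running G = -3.662375
t=4: π = [0.2232, 0.2782, 0.4985], E[r] = -1.1103, γ^t·E[r] = -0.454788, running G = -4.117163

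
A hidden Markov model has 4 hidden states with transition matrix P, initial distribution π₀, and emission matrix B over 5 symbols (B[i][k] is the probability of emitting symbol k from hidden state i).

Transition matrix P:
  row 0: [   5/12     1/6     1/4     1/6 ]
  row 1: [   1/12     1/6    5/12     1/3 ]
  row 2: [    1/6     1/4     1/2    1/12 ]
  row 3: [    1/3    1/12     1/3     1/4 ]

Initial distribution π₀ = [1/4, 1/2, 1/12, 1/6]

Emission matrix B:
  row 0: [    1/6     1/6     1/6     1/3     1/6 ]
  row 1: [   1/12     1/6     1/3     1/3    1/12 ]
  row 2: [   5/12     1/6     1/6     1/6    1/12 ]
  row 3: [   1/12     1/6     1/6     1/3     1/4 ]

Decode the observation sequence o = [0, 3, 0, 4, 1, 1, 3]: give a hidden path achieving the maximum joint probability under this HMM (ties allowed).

path = [0, 0, 0, 0, 0, 0, 0]

t=0: δ = [4.167e-02, 4.167e-02, 3.472e-02, 1.389e-02]  (obs o_0=0)
t=1: δ = [5.787e-03, 2.894e-03, 2.894e-03, 4.630e-03]  ψ = [0, 2, 1, 1]  (obs o_1=3)
t=2: δ = [4.019e-04, 8.038e-05, 6.430e-04, 9.645e-05]  ψ = [0, 0, 3, 3]  (obs o_2=0)
t=3: δ = [2.791e-05, 1.340e-05, 2.679e-05, 1.674e-05]  ψ = [0, 2, 2, 0]  (obs o_3=4)
t=4: δ = [1.938e-06, 1.116e-06, 2.233e-06, 7.752e-07]  ψ = [0, 2, 2, 0]  (obs o_4=1)
t=5: δ = [1.346e-07, 9.303e-08, 1.861e-07, 6.202e-08]  ψ = [0, 2, 2, 1]  (obs o_5=1)
t=6: δ = [1.869e-08, 1.550e-08, 1.550e-08, 1.034e-08]  ψ = [0, 2, 2, 1]  (obs o_6=3)
backtrack: best end state = 0; path = [0, 0, 0, 0, 0, 0, 0]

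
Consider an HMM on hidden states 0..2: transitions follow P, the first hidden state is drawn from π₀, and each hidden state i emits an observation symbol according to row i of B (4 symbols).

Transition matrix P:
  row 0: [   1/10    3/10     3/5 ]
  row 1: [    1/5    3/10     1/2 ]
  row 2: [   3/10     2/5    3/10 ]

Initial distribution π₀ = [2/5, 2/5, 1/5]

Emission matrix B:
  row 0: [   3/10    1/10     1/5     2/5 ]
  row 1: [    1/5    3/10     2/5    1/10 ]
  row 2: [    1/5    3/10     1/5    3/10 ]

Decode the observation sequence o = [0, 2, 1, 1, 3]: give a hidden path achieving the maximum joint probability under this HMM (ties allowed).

path = [0, 1, 2, 1, 2]

t=0: δ = [1.200e-01, 8.000e-02, 4.000e-02]  (obs o_0=0)
t=1: δ = [3.200e-03, 1.440e-02, 1.440e-02]  ψ = [1, 0, 0]  (obs o_1=2)
t=2: δ = [4.320e-04, 1.728e-03, 2.160e-03]  ψ = [2, 2, 1]  (obs o_2=1)
t=3: δ = [6.480e-05, 2.592e-04, 2.592e-04]  ψ = [2, 2, 1]  (obs o_3=1)
t=4: δ = [3.110e-05, 1.037e-05, 3.888e-05]  ψ = [2, 2, 1]  (obs o_4=3)
backtrack: best end state = 2; path = [0, 1, 2, 1, 2]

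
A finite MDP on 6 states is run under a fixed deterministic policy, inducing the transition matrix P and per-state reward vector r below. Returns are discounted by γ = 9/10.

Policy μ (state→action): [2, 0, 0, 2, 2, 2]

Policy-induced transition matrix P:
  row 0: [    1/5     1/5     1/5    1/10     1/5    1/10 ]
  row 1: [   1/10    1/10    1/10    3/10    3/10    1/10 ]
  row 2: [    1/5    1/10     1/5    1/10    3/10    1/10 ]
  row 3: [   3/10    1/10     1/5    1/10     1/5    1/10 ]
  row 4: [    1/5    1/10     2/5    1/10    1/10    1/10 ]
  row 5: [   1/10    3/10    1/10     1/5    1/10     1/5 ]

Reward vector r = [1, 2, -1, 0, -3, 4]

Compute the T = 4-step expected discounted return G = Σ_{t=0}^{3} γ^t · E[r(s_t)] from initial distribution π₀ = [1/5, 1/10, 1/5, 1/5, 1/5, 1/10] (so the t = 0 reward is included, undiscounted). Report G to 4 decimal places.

G = 0.2231

t=0: π = [0.2000, 0.1000, 0.2000, 0.2000, 0.2000, 0.1000], E[r] = 0.0000, γ^t·E[r] = 0.000000, running G = 0.000000
t=1: π = [0.2000, 0.1400, 0.2200, 0.1300, 0.2000, 0.1100], E[r] = 0.1000, γ^t·E[r] = 0.090000, running G = 0.090000
t=2: π = [0.1880, 0.1420, 0.2150, 0.1390, 0.2050, 0.1110], E[r] = 0.0860, γ^t·E[r] = 0.069660, running G = 0.159660
t=3: π = [0.1886, 0.1410, 0.2157, 0.1395, 0.2041, 0.1111], E[r] = 0.0870, γ^t·E[r] = 0.063423, running G = 0.223083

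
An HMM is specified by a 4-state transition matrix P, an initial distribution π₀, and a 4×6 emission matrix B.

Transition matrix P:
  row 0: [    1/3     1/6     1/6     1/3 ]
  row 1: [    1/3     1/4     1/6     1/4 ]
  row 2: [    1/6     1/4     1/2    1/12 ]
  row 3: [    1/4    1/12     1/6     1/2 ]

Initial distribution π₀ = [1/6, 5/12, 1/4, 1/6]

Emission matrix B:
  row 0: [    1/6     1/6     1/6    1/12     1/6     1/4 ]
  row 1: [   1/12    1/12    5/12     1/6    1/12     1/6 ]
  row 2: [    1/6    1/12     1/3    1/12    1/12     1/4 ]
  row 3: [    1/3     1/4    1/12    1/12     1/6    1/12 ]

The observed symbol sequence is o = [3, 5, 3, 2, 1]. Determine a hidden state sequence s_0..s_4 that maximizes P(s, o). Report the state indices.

t=0: δ = [1.389e-02, 6.944e-02, 2.083e-02, 1.389e-02]  (obs o_0=3)
t=1: δ = [5.787e-03, 2.894e-03, 2.894e-03, 1.447e-03]  ψ = [1, 1, 1, 1]  (obs o_1=5)
t=2: δ = [1.608e-04, 1.608e-04, 1.206e-04, 1.608e-04]  ψ = [0, 0, 2, 0]  (obs o_2=3)
t=3: δ = [8.931e-06, 1.674e-05, 2.009e-05, 6.698e-06]  ψ = [0, 1, 2, 3]  (obs o_3=2)
t=4: δ = [9.303e-07, 4.186e-07, 8.372e-07, 1.047e-06]  ψ = [1, 2, 2, 1]  (obs o_4=1)
backtrack: best end state = 3; path = [1, 0, 1, 1, 3]

path = [1, 0, 1, 1, 3]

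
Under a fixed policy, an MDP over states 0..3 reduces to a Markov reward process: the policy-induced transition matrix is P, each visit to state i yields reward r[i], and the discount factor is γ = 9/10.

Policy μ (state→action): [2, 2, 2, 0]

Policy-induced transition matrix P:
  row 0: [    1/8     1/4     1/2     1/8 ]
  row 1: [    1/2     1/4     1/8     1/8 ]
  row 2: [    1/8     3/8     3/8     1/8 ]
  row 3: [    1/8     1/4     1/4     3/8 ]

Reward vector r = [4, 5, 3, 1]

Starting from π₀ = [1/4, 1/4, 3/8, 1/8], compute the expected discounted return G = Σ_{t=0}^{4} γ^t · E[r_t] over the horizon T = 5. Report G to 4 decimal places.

G = 14.2954

t=0: π = [0.2500, 0.2500, 0.3750, 0.1250], E[r] = 3.5000, γ^t·E[r] = 3.500000, running G = 3.500000
t=1: π = [0.2188, 0.2969, 0.3281, 0.1563], E[r] = 3.5000, γ^t·E[r] = 3.150000, running G = 6.650000
t=2: π = [0.2363, 0.2910, 0.3086, 0.1641], E[r] = 3.4902, γ^t·E[r] = 2.827090, running G = 9.477090
t=3: π = [0.2341, 0.2886, 0.3113, 0.1660], E[r] = 3.4792, γ^t·E[r] = 2.536372, running G = 12.013462
t=4: π = [0.2332, 0.2889, 0.3114, 0.1665], E[r] = 3.4780, γ^t·E[r] = 2.281934, running G = 14.295395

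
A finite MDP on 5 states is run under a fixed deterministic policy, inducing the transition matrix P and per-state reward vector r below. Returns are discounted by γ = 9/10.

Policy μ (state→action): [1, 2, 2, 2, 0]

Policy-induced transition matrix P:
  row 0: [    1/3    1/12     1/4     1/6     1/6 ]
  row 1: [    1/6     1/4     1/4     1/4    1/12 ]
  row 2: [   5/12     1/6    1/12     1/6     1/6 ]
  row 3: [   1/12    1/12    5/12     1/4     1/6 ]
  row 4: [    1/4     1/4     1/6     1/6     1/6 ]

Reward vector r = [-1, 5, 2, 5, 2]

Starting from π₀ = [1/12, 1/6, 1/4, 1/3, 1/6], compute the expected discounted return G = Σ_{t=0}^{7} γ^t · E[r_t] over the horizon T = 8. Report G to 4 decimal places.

t=0: π = [0.0833, 0.1667, 0.2500, 0.3333, 0.1667], E[r] = 3.2500, γ^t·E[r] = 3.250000, running G = 3.250000
t=1: π = [0.2292, 0.1597, 0.2500, 0.2083, 0.1528], E[r] = 2.4167, γ^t·E[r] = 2.175000, running G = 5.425000
t=2: π = [0.2627, 0.1563, 0.2303, 0.1973, 0.1534], E[r] = 2.2726, γ^t·E[r] = 1.840781, running G = 7.265781
t=3: π = [0.2644, 0.1541, 0.2317, 0.1961, 0.1536], E[r] = 2.2577, γ^t·E[r] = 1.645840, running G = 8.911621
t=4: π = [0.2651, 0.1539, 0.2313, 0.1959, 0.1538], E[r] = 2.2540, γ^t·E[r] = 1.478867, running G = 10.390488
t=5: π = [0.2652, 0.1539, 0.2313, 0.1958, 0.1538], E[r] = 2.2536, γ^t·E[r] = 1.330755, running G = 11.721244
t=6: π = [0.2652, 0.1539, 0.2313, 0.1958, 0.1538], E[r] = 2.2536, γ^t·E[r] = 1.197639, running G = 12.918882
t=7: π = [0.2652, 0.1539, 0.2313, 0.1958, 0.1538], E[r] = 2.2536, γ^t·E[r] = 1.077871, running G = 13.996754

G = 13.9968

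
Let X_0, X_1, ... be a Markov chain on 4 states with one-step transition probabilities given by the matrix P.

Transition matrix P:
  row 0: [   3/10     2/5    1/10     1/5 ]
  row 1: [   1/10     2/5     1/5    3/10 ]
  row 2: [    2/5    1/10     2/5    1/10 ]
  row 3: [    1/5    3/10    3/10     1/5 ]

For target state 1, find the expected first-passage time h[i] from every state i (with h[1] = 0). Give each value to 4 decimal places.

h = [3.0901, 0.0000, 4.3348, 3.6481]

First-step conditioning: h[1] = 0; for i ≠ 1, h[i] = 1 + Σ_k P[i][k]·h[k].
  h[0] = 1 + 3/10·h[0] + 1/10·h[2] + 1/5·h[3]
  h[2] = 1 + 2/5·h[0] + 2/5·h[2] + 1/10·h[3]
  h[3] = 1 + 1/5·h[0] + 3/10·h[2] + 1/5·h[3]
Solving the 3×3 linear system over states ≠ 1 gives exactly h = [720/233, 0, 1010/233, 850/233] (h[1] = 0 is the target).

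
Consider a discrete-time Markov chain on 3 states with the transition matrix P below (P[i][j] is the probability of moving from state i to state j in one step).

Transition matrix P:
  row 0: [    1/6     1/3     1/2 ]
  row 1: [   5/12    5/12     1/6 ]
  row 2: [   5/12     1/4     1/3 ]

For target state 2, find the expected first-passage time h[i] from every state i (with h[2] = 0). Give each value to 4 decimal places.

h = [2.6400, 3.6000, 0.0000]

First-step conditioning: h[2] = 0; for i ≠ 2, h[i] = 1 + Σ_k P[i][k]·h[k].
  h[0] = 1 + 1/6·h[0] + 1/3·h[1]
  h[1] = 1 + 5/12·h[0] + 5/12·h[1]
Solving the 2×2 linear system over states ≠ 2 gives exactly h = [66/25, 18/5, 0] (h[2] = 0 is the target).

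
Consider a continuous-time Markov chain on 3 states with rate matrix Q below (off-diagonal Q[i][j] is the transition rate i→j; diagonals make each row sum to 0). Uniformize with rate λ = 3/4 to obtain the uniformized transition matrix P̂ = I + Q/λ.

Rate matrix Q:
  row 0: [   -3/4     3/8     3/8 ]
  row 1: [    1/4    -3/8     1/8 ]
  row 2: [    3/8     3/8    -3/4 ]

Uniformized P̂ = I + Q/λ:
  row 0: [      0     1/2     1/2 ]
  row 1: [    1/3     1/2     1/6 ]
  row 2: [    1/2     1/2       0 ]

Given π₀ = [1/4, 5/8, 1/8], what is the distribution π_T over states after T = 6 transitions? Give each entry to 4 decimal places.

t=0: π = [0.2500, 0.6250, 0.1250]
t=1: π = [0.2708, 0.5000, 0.2292]
t=2: π = [0.2813, 0.5000, 0.2188]
t=3: π = [0.2760, 0.5000, 0.2240]
t=4: π = [0.2786, 0.5000, 0.2214]
t=5: π = [0.2773, 0.5000, 0.2227]
t=6: π = [0.2780, 0.5000, 0.2220]

π = [0.2780, 0.5000, 0.2220]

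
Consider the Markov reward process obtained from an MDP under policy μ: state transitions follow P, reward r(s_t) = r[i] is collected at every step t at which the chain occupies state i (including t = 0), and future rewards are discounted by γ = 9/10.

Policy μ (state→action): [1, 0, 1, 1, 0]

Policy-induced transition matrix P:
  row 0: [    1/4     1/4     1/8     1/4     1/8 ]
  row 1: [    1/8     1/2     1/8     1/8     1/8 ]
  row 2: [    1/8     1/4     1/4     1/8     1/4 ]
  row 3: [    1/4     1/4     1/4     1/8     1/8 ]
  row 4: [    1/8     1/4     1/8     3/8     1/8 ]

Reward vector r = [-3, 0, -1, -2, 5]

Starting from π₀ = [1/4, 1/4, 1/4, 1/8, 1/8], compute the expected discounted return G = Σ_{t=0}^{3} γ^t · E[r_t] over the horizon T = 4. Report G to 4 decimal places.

G = -1.3636

t=0: π = [0.2500, 0.2500, 0.2500, 0.1250, 0.1250], E[r] = -0.6250, γ^t·E[r] = -0.625000, running G = -0.625000
t=1: π = [0.1719, 0.3125, 0.1719, 0.1875, 0.1563], E[r] = -0.2813, γ^t·E[r] = -0.253125, running G = -0.878125
t=2: π = [0.1699, 0.3281, 0.1699, 0.1855, 0.1465], E[r] = -0.3184, γ^t·E[r] = -0.257871, running G = -1.135996
t=3: π = [0.1694, 0.3320, 0.1694, 0.1829, 0.1462], E[r] = -0.3123, γ^t·E[r] = -0.227635, running G = -1.363631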